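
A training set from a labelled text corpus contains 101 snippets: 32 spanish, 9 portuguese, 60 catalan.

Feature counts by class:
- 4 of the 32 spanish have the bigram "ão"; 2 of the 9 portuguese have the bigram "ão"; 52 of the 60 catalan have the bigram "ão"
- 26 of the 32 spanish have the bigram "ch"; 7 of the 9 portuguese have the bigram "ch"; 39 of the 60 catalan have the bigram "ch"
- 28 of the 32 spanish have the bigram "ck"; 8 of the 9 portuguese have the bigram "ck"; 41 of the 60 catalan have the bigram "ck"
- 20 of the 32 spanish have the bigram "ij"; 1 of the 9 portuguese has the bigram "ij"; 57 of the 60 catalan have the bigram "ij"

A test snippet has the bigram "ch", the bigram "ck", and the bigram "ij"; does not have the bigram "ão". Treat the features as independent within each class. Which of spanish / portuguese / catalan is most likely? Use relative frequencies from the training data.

spanish

spanish: (32/101) × (28/32) × (26/32) × (28/32) × (20/32) ≈ 0.123182
portuguese: (9/101) × (7/9) × (7/9) × (8/9) × (1/9) ≈ 0.00532399
catalan: (60/101) × (8/60) × (39/60) × (41/60) × (57/60) ≈ 0.0334224
Highest score → spanish.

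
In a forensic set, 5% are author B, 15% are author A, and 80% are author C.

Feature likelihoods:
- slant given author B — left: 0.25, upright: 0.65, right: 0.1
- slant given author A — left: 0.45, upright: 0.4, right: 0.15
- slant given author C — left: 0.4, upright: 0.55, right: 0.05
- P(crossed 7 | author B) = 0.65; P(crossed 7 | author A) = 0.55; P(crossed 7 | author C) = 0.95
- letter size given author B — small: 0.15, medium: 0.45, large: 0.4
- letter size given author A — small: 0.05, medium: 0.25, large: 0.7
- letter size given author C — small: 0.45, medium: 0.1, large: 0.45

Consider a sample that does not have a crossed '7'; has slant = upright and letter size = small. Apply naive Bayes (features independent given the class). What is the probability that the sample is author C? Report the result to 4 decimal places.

0.7641

author B: 0.05 × 0.65 × (1−0.65) × 0.15 = 0.00170625
author A: 0.15 × 0.4 × (1−0.55) × 0.05 = 0.00135
author C: 0.8 × 0.55 × (1−0.95) × 0.45 = 0.0099
P(author C | x) = 0.0099 / 0.01295625 ≈ 0.7641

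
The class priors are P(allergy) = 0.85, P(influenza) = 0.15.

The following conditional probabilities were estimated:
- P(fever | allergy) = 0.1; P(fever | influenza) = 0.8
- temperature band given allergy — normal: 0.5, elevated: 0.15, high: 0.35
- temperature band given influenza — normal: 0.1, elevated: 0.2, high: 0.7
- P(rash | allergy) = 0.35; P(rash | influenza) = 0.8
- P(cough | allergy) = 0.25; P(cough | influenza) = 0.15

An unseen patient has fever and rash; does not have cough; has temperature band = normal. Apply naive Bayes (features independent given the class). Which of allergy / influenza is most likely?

allergy

allergy: 0.85 × 0.1 × 0.5 × 0.35 × (1−0.25) = 0.01115625
influenza: 0.15 × 0.8 × 0.1 × 0.8 × (1−0.15) = 0.00816
Highest score → allergy.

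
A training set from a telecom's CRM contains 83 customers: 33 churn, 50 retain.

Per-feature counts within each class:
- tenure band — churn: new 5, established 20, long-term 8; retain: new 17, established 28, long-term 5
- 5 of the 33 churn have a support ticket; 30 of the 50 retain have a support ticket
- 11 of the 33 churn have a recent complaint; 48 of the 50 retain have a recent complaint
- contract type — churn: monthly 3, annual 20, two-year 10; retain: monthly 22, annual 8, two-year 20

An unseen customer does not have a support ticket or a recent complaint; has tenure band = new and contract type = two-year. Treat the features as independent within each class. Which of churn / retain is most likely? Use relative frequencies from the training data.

churn: (33/83) × (5/33) × (28/33) × (22/33) × (10/33) ≈ 0.010326
retain: (50/83) × (17/50) × (20/50) × (2/50) × (20/50) ≈ 0.00131084
Highest score → churn.

churn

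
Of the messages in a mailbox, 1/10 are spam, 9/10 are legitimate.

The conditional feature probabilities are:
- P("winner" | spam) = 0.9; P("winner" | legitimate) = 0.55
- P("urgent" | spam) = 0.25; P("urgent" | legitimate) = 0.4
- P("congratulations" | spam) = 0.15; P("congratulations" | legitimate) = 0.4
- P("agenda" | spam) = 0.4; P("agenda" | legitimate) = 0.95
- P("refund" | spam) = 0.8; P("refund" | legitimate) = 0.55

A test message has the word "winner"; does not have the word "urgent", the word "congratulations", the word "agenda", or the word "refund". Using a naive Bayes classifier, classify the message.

spam

spam: 0.1 × 0.9 × (1−0.25) × (1−0.15) × (1−0.4) × (1−0.8) = 0.006885
legitimate: 0.9 × 0.55 × (1−0.4) × (1−0.4) × (1−0.95) × (1−0.55) = 0.0040095
Highest score → spam.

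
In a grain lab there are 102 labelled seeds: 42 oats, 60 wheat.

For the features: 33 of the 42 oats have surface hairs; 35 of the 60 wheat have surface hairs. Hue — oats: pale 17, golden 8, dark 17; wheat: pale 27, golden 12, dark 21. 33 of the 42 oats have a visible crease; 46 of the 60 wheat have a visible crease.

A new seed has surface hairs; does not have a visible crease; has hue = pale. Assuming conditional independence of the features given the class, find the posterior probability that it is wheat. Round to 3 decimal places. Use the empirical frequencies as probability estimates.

oats: (42/102) × (33/42) × (17/42) × (9/42) ≈ 0.0280612
wheat: (60/102) × (35/60) × (27/60) × (14/60) ≈ 0.0360294
P(wheat | x) = 0.0360294 / 0.0640906 ≈ 0.562

0.562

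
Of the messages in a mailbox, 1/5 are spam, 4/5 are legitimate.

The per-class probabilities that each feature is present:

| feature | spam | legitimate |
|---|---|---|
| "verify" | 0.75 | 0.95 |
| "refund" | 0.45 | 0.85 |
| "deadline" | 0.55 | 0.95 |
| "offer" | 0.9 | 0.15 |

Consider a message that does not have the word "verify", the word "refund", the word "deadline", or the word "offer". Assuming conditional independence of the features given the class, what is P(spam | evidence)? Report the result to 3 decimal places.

0.829

spam: 0.2 × (1−0.75) × (1−0.45) × (1−0.55) × (1−0.9) = 0.0012375
legitimate: 0.8 × (1−0.95) × (1−0.85) × (1−0.95) × (1−0.15) = 0.000255
P(spam | x) = 0.0012375 / 0.0014925 ≈ 0.829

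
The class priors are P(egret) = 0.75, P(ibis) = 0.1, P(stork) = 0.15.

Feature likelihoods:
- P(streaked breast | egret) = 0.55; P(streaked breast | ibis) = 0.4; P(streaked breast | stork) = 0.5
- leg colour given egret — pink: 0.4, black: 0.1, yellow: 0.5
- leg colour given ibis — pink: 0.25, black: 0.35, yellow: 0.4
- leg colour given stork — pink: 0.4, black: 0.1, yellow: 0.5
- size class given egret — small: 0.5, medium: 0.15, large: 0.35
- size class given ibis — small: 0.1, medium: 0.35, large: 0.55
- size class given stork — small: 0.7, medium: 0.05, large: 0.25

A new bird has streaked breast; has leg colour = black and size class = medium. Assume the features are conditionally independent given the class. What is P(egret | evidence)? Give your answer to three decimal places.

0.540

egret: 0.75 × 0.55 × 0.1 × 0.15 = 0.0061875
ibis: 0.1 × 0.4 × 0.35 × 0.35 = 0.0049
stork: 0.15 × 0.5 × 0.1 × 0.05 = 0.000375
P(egret | x) = 0.0061875 / 0.0114625 ≈ 0.540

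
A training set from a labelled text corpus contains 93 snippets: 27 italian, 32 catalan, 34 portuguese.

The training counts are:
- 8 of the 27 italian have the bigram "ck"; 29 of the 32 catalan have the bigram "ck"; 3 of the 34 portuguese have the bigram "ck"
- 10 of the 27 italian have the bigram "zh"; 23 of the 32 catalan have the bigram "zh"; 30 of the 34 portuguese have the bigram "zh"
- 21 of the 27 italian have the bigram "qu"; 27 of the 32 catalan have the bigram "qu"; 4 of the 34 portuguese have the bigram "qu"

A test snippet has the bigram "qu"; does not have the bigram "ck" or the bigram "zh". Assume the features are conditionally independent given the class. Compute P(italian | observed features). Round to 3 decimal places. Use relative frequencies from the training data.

italian: (27/93) × (19/27) × (17/27) × (21/27) ≈ 0.100049
catalan: (32/93) × (3/32) × (9/32) × (27/32) ≈ 0.00765499
portuguese: (34/93) × (31/34) × (4/34) × (4/34) ≈ 0.00461361
P(italian | x) = 0.100049 / 0.1123176 ≈ 0.891

0.891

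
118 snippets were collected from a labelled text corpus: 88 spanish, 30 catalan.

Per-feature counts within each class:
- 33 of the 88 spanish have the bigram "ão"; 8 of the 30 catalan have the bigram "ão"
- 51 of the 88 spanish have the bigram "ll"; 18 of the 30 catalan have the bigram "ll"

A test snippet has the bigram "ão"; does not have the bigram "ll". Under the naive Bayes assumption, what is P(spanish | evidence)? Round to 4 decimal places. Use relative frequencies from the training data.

0.8126

spanish: (88/118) × (33/88) × (37/88) ≈ 0.117585
catalan: (30/118) × (8/30) × (12/30) ≈ 0.0271186
P(spanish | x) = 0.117585 / 0.1447036 ≈ 0.8126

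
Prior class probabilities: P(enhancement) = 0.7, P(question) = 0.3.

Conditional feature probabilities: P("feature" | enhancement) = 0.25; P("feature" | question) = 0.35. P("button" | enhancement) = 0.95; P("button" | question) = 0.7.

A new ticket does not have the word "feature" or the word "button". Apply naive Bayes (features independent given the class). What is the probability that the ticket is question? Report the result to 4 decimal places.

0.6903

enhancement: 0.7 × (1−0.25) × (1−0.95) = 0.02625
question: 0.3 × (1−0.35) × (1−0.7) = 0.0585
P(question | x) = 0.0585 / 0.08475 ≈ 0.6903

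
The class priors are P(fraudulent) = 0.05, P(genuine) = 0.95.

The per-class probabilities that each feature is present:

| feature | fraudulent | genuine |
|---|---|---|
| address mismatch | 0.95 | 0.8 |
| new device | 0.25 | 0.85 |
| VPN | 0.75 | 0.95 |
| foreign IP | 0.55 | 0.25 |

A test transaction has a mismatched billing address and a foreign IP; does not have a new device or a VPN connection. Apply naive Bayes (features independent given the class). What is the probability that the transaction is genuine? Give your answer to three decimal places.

0.225

fraudulent: 0.05 × 0.95 × (1−0.25) × (1−0.75) × 0.55 = 0.0048984375
genuine: 0.95 × 0.8 × (1−0.85) × (1−0.95) × 0.25 = 0.001425
P(genuine | x) = 0.001425 / 0.0063234375 ≈ 0.225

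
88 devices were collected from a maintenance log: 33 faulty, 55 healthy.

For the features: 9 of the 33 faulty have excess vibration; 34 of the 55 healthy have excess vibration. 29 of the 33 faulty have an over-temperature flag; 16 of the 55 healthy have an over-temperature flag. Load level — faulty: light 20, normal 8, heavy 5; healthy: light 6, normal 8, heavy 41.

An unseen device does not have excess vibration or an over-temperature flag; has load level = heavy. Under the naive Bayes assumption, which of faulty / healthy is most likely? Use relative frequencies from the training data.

faulty: (33/88) × (24/33) × (4/33) × (5/33) ≈ 0.00500877
healthy: (55/88) × (21/55) × (39/55) × (41/55) ≈ 0.126142
Highest score → healthy.

healthy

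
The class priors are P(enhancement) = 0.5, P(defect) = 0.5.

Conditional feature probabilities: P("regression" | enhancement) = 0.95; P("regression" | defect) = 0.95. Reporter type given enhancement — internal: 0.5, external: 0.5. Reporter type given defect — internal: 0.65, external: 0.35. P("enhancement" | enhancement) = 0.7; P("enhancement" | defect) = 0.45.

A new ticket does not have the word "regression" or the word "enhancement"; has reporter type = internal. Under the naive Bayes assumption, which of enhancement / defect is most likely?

defect

enhancement: 0.5 × (1−0.95) × 0.5 × (1−0.7) = 0.00375
defect: 0.5 × (1−0.95) × 0.65 × (1−0.45) = 0.0089375
Highest score → defect.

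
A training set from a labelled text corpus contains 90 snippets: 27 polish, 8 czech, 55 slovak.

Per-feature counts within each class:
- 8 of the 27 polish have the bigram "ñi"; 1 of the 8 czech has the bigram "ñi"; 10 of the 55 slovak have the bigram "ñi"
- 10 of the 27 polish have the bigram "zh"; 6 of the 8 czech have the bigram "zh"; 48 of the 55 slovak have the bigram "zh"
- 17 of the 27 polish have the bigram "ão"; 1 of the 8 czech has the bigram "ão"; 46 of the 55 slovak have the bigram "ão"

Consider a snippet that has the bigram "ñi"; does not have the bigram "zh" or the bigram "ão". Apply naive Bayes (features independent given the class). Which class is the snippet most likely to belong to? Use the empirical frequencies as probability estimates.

polish

polish: (27/90) × (8/27) × (17/27) × (10/27) ≈ 0.0207285
czech: (8/90) × (1/8) × (2/8) × (7/8) ≈ 0.00243056
slovak: (55/90) × (10/55) × (7/55) × (9/55) ≈ 0.00231405
Highest score → polish.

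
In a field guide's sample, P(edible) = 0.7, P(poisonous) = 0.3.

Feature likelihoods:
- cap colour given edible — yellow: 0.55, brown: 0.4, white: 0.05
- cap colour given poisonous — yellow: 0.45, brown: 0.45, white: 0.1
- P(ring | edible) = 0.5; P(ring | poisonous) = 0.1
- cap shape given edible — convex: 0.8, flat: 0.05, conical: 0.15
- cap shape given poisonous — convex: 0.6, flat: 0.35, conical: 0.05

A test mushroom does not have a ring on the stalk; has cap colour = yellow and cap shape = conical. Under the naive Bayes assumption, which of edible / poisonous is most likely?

edible: 0.7 × 0.55 × (1−0.5) × 0.15 = 0.028875
poisonous: 0.3 × 0.45 × (1−0.1) × 0.05 = 0.006075
Highest score → edible.

edible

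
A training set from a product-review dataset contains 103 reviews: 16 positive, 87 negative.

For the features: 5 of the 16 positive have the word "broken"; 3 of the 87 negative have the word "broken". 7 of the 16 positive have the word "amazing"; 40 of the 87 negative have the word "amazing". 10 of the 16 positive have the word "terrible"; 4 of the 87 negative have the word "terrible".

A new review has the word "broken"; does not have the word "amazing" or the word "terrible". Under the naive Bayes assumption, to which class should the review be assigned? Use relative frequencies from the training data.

negative

positive: (16/103) × (5/16) × (9/16) × (6/16) ≈ 0.0102397
negative: (87/103) × (3/87) × (47/87) × (83/87) ≈ 0.0150114
Highest score → negative.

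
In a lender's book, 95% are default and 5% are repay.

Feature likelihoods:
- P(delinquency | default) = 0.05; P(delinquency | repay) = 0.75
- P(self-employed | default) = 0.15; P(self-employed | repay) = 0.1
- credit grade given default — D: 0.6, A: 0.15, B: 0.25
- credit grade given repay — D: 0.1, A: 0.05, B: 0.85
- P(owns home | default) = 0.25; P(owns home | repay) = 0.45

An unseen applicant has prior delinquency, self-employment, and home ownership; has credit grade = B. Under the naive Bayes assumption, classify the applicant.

default: 0.95 × 0.05 × 0.15 × 0.25 × 0.25 = 0.0004453125
repay: 0.05 × 0.75 × 0.1 × 0.85 × 0.45 = 0.001434375
Highest score → repay.

repay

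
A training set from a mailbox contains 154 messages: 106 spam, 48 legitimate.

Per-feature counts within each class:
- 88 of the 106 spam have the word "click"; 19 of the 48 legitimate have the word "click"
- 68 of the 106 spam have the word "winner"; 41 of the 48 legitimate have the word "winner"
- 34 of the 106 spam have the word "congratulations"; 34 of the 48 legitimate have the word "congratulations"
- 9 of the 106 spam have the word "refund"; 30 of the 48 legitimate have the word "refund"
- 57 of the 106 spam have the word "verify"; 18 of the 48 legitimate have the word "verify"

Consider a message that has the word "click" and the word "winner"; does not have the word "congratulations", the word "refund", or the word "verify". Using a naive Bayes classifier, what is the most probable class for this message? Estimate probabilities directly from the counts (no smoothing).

spam: (106/154) × (88/106) × (68/106) × (72/106) × (97/106) × (49/106) ≈ 0.105329
legitimate: (48/154) × (19/48) × (41/48) × (14/48) × (18/48) × (30/48) ≈ 0.007204
Highest score → spam.

spam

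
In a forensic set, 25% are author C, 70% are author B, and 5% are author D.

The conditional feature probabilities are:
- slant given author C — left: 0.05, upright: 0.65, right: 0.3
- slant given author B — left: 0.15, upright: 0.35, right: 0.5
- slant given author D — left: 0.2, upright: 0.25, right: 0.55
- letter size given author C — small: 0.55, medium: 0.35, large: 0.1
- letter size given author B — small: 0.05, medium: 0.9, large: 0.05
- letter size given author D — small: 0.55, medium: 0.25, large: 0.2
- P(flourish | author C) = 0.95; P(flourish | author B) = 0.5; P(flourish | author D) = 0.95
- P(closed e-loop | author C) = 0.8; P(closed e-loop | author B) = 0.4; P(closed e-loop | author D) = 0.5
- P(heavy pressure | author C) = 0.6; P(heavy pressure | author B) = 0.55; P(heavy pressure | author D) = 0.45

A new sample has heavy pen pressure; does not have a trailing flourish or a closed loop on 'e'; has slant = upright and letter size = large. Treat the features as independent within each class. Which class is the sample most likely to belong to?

author B

author C: 0.25 × 0.65 × 0.1 × (1−0.95) × (1−0.8) × 0.6 = 0.0000975
author B: 0.7 × 0.35 × 0.05 × (1−0.5) × (1−0.4) × 0.55 = 0.00202125
author D: 0.05 × 0.25 × 0.2 × (1−0.95) × (1−0.5) × 0.45 = 0.000028125
Highest score → author B.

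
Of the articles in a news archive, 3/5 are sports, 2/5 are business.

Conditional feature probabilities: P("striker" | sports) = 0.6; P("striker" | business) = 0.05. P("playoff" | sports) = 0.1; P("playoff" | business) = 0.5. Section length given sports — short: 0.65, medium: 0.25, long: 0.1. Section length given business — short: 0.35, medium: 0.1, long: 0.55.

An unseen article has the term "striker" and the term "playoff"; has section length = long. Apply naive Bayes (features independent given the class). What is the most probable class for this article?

business

sports: 0.6 × 0.6 × 0.1 × 0.1 = 0.0036
business: 0.4 × 0.05 × 0.5 × 0.55 = 0.0055
Highest score → business.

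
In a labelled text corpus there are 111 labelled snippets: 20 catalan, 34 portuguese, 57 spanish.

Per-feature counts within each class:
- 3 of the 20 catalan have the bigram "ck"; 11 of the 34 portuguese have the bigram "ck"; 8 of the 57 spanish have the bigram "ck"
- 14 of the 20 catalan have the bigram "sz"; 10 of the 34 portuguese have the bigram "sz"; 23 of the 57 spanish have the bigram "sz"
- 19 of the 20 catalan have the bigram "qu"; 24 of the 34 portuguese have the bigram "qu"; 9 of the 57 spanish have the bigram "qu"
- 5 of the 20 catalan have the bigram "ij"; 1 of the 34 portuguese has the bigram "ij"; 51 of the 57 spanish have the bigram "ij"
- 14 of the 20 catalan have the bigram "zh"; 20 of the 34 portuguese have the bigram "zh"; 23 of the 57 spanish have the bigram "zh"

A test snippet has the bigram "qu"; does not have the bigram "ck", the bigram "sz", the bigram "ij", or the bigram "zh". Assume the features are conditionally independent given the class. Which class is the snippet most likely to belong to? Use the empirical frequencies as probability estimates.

portuguese

catalan: (20/111) × (17/20) × (6/20) × (19/20) × (15/20) × (6/20) ≈ 0.00982095
portuguese: (34/111) × (23/34) × (24/34) × (24/34) × (33/34) × (14/34) ≈ 0.0412623
spanish: (57/111) × (49/57) × (34/57) × (9/57) × (6/57) × (34/57) ≈ 0.00261051
Highest score → portuguese.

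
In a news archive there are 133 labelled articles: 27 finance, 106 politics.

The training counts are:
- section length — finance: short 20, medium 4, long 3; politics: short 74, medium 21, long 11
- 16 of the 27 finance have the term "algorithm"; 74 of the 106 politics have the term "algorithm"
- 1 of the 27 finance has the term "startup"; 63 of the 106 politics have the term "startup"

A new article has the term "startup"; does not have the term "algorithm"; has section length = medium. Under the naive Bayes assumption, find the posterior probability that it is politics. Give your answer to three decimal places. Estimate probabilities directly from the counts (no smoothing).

0.984

finance: (27/133) × (4/27) × (11/27) × (1/27) ≈ 0.000453809
politics: (106/133) × (21/106) × (32/106) × (63/106) ≈ 0.02833
P(politics | x) = 0.02833 / 0.028783809 ≈ 0.984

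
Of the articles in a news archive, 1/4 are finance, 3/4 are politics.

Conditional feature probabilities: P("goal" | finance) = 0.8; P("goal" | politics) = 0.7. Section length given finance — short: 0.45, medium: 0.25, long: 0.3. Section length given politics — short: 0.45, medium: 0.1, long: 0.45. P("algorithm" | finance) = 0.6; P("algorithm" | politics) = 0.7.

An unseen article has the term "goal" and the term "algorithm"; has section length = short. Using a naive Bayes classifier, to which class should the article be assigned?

finance: 0.25 × 0.8 × 0.45 × 0.6 = 0.054
politics: 0.75 × 0.7 × 0.45 × 0.7 = 0.165375
Highest score → politics.

politics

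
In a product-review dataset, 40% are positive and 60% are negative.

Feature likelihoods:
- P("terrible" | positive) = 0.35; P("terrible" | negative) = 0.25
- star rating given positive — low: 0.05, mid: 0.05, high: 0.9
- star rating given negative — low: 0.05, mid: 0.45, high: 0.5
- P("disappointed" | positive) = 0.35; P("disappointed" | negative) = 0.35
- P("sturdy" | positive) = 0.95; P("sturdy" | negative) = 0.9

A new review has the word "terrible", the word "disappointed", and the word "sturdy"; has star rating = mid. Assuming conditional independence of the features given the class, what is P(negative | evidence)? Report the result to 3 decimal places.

0.901

positive: 0.4 × 0.35 × 0.05 × 0.35 × 0.95 = 0.0023275
negative: 0.6 × 0.25 × 0.45 × 0.35 × 0.9 = 0.0212625
P(negative | x) = 0.0212625 / 0.02359 ≈ 0.901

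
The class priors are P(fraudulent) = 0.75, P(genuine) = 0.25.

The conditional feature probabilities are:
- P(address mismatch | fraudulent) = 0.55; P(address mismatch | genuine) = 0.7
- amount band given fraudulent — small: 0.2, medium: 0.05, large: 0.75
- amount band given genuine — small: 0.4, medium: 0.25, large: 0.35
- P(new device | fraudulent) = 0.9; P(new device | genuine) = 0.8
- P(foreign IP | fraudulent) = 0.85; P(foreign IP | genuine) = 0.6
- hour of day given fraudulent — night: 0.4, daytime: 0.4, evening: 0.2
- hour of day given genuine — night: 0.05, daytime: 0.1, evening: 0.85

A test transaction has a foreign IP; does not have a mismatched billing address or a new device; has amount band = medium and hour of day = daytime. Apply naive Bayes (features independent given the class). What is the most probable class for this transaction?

fraudulent: 0.75 × (1−0.55) × 0.05 × (1−0.9) × 0.85 × 0.4 = 0.00057375
genuine: 0.25 × (1−0.7) × 0.25 × (1−0.8) × 0.6 × 0.1 = 0.000225
Highest score → fraudulent.

fraudulent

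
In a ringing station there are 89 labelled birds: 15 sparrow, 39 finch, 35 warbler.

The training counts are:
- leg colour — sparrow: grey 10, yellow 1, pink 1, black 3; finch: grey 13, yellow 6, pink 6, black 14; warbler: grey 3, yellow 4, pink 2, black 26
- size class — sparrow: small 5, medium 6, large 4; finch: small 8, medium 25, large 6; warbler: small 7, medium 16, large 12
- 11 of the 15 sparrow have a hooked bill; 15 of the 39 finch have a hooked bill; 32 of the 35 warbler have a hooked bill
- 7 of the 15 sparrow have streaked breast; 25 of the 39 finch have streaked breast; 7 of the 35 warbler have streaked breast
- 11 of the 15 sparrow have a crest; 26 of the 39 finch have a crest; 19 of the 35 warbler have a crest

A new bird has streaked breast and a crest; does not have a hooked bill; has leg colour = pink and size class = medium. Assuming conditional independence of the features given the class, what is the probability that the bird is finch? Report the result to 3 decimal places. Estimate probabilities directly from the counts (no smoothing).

sparrow: (15/89) × (1/15) × (6/15) × (4/15) × (7/15) × (11/15) ≈ 0.000410154
finch: (39/89) × (6/39) × (25/39) × (24/39) × (25/39) × (26/39) ≈ 0.0113649
warbler: (35/89) × (2/35) × (16/35) × (3/35) × (7/35) × (19/35) ≈ 0.0000956006
P(finch | x) = 0.0113649 / 0.0118706546 ≈ 0.957

0.957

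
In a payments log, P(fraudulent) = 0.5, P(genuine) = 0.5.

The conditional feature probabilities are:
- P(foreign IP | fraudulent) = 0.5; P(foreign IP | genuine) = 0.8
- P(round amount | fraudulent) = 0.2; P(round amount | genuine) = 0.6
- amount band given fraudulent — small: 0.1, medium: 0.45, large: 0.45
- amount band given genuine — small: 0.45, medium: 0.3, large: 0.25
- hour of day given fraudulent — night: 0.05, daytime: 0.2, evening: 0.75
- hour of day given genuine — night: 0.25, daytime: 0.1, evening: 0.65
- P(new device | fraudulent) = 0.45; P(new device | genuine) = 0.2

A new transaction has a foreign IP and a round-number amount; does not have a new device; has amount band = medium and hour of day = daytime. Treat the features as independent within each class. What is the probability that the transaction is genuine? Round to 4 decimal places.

fraudulent: 0.5 × 0.5 × 0.2 × 0.45 × 0.2 × (1−0.45) = 0.002475
genuine: 0.5 × 0.8 × 0.6 × 0.3 × 0.1 × (1−0.2) = 0.00576
P(genuine | x) = 0.00576 / 0.008235 ≈ 0.6995

0.6995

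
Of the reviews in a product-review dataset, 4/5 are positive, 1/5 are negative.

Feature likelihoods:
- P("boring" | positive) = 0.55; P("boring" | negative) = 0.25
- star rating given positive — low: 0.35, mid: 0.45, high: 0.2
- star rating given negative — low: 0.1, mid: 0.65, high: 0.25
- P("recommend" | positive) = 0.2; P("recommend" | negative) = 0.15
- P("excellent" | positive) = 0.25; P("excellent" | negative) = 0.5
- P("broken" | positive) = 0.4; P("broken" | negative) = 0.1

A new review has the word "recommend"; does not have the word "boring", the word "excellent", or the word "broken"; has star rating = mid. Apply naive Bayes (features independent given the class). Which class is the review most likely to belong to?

positive: 0.8 × (1−0.55) × 0.45 × 0.2 × (1−0.25) × (1−0.4) = 0.01458
negative: 0.2 × (1−0.25) × 0.65 × 0.15 × (1−0.5) × (1−0.1) = 0.00658125
Highest score → positive.

positive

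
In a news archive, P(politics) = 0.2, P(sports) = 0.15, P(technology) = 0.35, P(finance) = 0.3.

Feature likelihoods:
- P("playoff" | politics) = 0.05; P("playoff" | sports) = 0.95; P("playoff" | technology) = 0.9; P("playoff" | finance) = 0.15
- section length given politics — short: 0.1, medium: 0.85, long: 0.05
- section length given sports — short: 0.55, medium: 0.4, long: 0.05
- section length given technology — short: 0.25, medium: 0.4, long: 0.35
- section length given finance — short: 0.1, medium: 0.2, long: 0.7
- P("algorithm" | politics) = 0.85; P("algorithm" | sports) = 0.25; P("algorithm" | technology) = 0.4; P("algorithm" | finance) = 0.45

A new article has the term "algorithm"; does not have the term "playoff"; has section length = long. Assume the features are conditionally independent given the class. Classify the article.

politics: 0.2 × (1−0.05) × 0.05 × 0.85 = 0.008075
sports: 0.15 × (1−0.95) × 0.05 × 0.25 = 0.00009375
technology: 0.35 × (1−0.9) × 0.35 × 0.4 = 0.0049
finance: 0.3 × (1−0.15) × 0.7 × 0.45 = 0.080325
Highest score → finance.

finance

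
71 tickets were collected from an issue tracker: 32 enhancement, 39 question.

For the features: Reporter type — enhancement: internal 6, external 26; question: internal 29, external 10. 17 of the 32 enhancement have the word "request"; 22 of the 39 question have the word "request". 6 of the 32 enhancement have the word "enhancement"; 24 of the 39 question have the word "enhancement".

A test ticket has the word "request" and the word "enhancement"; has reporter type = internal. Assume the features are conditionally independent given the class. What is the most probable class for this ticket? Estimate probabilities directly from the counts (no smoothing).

enhancement: (32/71) × (6/32) × (17/32) × (6/32) ≈ 0.00841769
question: (39/71) × (29/39) × (22/39) × (24/39) ≈ 0.14179
Highest score → question.

question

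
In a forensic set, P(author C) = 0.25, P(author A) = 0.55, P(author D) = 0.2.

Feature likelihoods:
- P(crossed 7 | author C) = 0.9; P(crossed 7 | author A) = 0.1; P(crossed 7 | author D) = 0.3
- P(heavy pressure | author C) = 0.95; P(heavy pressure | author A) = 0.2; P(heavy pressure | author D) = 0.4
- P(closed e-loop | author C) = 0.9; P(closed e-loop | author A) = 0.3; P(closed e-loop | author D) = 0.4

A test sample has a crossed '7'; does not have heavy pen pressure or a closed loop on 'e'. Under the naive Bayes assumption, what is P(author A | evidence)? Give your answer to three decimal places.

author C: 0.25 × 0.9 × (1−0.95) × (1−0.9) = 0.001125
author A: 0.55 × 0.1 × (1−0.2) × (1−0.3) = 0.0308
author D: 0.2 × 0.3 × (1−0.4) × (1−0.4) = 0.0216
P(author A | x) = 0.0308 / 0.053525 ≈ 0.575

0.575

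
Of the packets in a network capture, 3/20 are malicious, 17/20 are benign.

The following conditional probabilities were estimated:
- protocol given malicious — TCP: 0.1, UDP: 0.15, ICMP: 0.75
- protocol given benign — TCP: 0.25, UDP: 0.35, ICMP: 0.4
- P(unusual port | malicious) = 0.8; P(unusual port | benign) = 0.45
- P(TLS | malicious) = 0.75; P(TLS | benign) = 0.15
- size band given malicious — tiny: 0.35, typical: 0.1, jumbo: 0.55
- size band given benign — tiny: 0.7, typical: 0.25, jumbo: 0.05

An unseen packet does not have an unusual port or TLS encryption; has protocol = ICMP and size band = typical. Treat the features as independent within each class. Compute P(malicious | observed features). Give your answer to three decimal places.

0.014

malicious: 0.15 × 0.75 × (1−0.8) × (1−0.75) × 0.1 = 0.0005625
benign: 0.85 × 0.4 × (1−0.45) × (1−0.15) × 0.25 = 0.0397375
P(malicious | x) = 0.0005625 / 0.0403 ≈ 0.014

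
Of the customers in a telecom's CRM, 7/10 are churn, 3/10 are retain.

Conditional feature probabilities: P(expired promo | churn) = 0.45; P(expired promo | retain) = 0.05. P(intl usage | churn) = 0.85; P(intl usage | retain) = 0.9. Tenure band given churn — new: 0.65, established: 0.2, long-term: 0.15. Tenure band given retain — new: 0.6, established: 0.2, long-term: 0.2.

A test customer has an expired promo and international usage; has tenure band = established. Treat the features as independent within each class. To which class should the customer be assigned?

churn: 0.7 × 0.45 × 0.85 × 0.2 = 0.05355
retain: 0.3 × 0.05 × 0.9 × 0.2 = 0.0027
Highest score → churn.

churn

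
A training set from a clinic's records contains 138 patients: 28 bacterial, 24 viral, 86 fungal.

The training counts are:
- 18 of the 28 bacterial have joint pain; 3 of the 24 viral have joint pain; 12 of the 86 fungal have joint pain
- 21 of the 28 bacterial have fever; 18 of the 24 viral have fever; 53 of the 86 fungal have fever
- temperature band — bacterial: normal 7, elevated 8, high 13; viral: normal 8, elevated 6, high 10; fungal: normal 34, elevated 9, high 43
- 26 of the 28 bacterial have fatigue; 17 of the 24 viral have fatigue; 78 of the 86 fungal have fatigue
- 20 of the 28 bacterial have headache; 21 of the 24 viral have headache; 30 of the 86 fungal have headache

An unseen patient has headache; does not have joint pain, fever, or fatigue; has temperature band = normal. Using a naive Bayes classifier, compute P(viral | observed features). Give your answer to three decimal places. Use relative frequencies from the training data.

0.530

bacterial: (28/138) × (10/28) × (7/28) × (7/28) × (2/28) × (20/28) ≈ 0.000231071
viral: (24/138) × (21/24) × (6/24) × (8/24) × (7/24) × (21/24) ≈ 0.00323634
fungal: (86/138) × (74/86) × (33/86) × (34/86) × (8/86) × (30/86) ≈ 0.00263975
P(viral | x) = 0.00323634 / 0.006107161 ≈ 0.530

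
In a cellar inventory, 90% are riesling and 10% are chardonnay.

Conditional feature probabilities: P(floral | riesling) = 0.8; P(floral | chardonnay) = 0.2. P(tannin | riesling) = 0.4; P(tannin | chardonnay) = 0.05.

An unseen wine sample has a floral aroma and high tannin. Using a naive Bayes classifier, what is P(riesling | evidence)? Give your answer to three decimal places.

0.997

riesling: 0.9 × 0.8 × 0.4 = 0.288
chardonnay: 0.1 × 0.2 × 0.05 = 0.001
P(riesling | x) = 0.288 / 0.289 ≈ 0.997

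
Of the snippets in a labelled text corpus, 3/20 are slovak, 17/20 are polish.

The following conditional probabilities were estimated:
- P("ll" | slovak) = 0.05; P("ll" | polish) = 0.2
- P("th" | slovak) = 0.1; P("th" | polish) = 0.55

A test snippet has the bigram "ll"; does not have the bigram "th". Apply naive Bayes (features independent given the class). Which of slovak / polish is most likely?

slovak: 0.15 × 0.05 × (1−0.1) = 0.00675
polish: 0.85 × 0.2 × (1−0.55) = 0.0765
Highest score → polish.

polish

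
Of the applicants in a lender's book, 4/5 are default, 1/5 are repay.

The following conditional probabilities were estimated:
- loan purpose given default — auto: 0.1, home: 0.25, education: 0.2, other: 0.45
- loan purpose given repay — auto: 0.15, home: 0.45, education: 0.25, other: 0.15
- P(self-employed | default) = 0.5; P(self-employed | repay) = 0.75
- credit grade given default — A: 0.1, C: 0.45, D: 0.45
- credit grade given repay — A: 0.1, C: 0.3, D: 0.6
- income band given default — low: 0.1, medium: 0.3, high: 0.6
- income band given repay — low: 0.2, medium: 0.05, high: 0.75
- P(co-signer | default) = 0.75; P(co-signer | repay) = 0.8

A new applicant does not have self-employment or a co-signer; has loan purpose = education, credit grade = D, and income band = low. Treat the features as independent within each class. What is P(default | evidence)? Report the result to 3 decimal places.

0.750

default: 0.8 × 0.2 × (1−0.5) × 0.45 × 0.1 × (1−0.75) = 0.0009
repay: 0.2 × 0.25 × (1−0.75) × 0.6 × 0.2 × (1−0.8) = 0.0003
P(default | x) = 0.0009 / 0.0012 ≈ 0.750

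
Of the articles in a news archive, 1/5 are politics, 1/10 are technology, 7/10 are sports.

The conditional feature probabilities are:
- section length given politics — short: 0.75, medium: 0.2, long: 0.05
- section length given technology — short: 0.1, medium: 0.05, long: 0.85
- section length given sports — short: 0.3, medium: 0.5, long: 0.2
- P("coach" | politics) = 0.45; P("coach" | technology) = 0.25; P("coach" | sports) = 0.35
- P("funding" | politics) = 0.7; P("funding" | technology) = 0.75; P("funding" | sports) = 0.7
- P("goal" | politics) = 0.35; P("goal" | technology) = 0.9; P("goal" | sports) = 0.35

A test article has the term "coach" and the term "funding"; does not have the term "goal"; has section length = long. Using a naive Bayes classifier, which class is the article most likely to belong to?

sports

politics: 0.2 × 0.05 × 0.45 × 0.7 × (1−0.35) = 0.0020475
technology: 0.1 × 0.85 × 0.25 × 0.75 × (1−0.9) = 0.00159375
sports: 0.7 × 0.2 × 0.35 × 0.7 × (1−0.35) = 0.022295
Highest score → sports.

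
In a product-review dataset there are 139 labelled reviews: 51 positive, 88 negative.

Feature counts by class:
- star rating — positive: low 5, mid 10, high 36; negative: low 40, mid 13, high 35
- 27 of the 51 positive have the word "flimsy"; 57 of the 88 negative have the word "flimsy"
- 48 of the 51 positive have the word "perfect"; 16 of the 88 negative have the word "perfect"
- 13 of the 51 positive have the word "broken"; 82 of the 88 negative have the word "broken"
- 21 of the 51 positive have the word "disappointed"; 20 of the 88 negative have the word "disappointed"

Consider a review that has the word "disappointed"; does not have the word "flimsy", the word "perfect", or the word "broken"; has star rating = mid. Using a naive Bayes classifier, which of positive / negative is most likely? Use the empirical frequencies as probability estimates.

positive

positive: (51/139) × (10/51) × (24/51) × (3/51) × (38/51) × (21/51) ≈ 0.000610998
negative: (88/139) × (13/88) × (31/88) × (72/88) × (6/88) × (20/88) ≈ 0.000417708
Highest score → positive.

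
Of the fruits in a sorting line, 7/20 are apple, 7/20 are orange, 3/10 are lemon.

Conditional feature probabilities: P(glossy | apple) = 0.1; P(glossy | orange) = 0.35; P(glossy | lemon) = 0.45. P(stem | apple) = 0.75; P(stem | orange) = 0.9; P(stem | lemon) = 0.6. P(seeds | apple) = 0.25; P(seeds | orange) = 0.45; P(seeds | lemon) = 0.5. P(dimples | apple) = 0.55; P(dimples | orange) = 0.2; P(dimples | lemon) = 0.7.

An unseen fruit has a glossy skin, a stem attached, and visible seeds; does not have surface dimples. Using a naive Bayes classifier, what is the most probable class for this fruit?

apple: 0.35 × 0.1 × 0.75 × 0.25 × (1−0.55) = 0.002953125
orange: 0.35 × 0.35 × 0.9 × 0.45 × (1−0.2) = 0.03969
lemon: 0.3 × 0.45 × 0.6 × 0.5 × (1−0.7) = 0.01215
Highest score → orange.

orange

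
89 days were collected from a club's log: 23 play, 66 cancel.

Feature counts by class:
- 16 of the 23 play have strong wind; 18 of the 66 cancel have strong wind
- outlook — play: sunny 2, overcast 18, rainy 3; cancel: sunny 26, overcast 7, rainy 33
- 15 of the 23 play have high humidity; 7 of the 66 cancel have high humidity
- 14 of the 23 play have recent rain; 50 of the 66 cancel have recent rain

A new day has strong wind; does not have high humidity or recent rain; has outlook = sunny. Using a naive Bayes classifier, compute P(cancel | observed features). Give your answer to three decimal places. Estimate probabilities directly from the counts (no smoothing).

play: (23/89) × (16/23) × (2/23) × (8/23) × (9/23) ≈ 0.00212769
cancel: (66/89) × (18/66) × (26/66) × (59/66) × (16/66) ≈ 0.0172662
P(cancel | x) = 0.0172662 / 0.01939389 ≈ 0.890

0.890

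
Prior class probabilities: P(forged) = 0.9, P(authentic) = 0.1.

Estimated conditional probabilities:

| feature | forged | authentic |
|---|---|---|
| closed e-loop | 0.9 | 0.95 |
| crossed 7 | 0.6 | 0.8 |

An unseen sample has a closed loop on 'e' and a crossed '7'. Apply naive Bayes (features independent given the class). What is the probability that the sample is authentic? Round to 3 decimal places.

0.135

forged: 0.9 × 0.9 × 0.6 = 0.486
authentic: 0.1 × 0.95 × 0.8 = 0.076
P(authentic | x) = 0.076 / 0.562 ≈ 0.135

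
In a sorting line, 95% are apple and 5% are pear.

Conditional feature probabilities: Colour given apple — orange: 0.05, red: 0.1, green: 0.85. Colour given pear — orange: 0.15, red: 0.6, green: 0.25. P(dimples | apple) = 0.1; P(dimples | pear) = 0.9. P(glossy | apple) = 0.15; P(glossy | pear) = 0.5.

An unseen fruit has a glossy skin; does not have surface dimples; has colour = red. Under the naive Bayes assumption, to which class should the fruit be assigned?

apple: 0.95 × 0.1 × (1−0.1) × 0.15 = 0.012825
pear: 0.05 × 0.6 × (1−0.9) × 0.5 = 0.0015
Highest score → apple.

apple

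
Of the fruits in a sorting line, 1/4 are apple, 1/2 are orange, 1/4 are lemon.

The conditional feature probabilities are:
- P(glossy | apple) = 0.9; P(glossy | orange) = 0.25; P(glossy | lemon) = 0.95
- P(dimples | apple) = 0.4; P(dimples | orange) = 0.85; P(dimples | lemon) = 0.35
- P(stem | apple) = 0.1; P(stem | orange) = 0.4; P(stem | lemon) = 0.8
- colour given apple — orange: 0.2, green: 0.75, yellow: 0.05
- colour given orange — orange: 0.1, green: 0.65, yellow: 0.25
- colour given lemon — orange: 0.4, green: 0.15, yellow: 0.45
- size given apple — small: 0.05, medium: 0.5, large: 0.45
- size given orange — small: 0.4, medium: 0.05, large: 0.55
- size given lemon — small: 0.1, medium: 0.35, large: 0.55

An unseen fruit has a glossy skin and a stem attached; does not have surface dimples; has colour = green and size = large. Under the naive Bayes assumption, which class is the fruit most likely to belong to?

apple: 0.25 × 0.9 × (1−0.4) × 0.1 × 0.75 × 0.45 = 0.00455625
orange: 0.5 × 0.25 × (1−0.85) × 0.4 × 0.65 × 0.55 = 0.00268125
lemon: 0.25 × 0.95 × (1−0.35) × 0.8 × 0.15 × 0.55 = 0.01018875
Highest score → lemon.

lemon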